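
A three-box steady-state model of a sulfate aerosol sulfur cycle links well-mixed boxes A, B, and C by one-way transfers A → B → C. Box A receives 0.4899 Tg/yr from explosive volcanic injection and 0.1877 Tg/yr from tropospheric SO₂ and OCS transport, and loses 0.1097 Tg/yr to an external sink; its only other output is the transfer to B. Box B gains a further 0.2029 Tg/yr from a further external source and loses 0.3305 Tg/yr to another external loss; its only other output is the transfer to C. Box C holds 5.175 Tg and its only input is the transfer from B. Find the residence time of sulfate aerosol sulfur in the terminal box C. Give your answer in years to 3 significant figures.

Box A: F(A→B) = (0.4899 + 0.1877) − 0.1097 = 0.56790 Tg/yr.
Box B: F(B→C) = (0.56790 + 0.2029) − 0.3305 = 0.44030 Tg/yr.
Box C throughput = its input = 0.44030 Tg/yr; τ = 5.175 / 0.44030 = 11.75 yr.

11.8 yr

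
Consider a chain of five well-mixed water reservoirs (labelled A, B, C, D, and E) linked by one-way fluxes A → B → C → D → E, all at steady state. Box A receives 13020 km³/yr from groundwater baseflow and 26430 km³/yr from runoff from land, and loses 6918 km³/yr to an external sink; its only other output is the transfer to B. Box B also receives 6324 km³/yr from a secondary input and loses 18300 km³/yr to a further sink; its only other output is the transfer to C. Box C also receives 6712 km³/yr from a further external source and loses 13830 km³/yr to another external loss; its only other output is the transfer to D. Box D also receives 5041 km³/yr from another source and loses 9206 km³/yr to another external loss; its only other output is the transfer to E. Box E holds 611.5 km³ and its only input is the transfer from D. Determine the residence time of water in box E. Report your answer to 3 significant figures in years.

Box A: F(A→B) = (13020 + 26430) − 6918 = 32532 km³/yr.
Box B: F(B→C) = (32532 + 6324) − 18300 = 20556 km³/yr.
Box C: F(C→D) = (20556 + 6712) − 13830 = 13438 km³/yr.
Box D: F(D→E) = (13438 + 5041) − 9206 = 9273.0 km³/yr.
Box E throughput = its input = 9273.0 km³/yr; τ = 611.5 / 9273.0 = 0.06594 yr.

0.0659 yr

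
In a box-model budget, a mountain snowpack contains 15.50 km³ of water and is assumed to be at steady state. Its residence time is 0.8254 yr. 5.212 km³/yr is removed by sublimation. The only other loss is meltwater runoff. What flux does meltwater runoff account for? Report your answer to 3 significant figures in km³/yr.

13.6 km³/yr

Total removal F = M/τ = 15.50 / 0.8254 = 18.78 km³/yr.
Meltwater runoff = F − (5.212) = 18.78 − 5.212 = 13.57 km³/yr.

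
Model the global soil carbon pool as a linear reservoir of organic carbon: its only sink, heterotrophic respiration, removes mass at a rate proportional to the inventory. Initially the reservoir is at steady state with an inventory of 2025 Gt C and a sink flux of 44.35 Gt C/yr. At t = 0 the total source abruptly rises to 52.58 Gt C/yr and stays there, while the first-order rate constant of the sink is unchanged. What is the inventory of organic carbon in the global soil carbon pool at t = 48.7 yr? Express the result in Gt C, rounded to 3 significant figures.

2270 Gt C

Residence time τ = M₀/F₀ = 45.66 yr. The eventual steady state is M_∞ = M₀·(F₁/F₀) = 2025 × 52.58/44.35 = 2400.8 Gt C.
The anomaly ΔM(t) = M(t) − M_∞ decays as ΔM₀·e^(−t/τ) with ΔM₀ = 2025 − 2400.8 = −375.8 Gt C.
At t = 48.7 yr, e^(−t/τ) = e^(−1.067) = 0.3442, so ΔM = −129.3 Gt C and M = 2400.8 − 129.3 = 2271.4 Gt C.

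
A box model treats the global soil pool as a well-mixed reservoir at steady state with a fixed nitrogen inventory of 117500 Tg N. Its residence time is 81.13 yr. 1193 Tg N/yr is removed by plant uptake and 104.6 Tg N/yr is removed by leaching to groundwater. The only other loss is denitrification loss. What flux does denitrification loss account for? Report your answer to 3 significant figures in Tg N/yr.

151 Tg N/yr

Total removal F = M/τ = 117500 / 81.13 = 1448 Tg N/yr.
Denitrification loss = F − (1193 + 104.6) = 1448 − 1298 = 150.7 Tg N/yr.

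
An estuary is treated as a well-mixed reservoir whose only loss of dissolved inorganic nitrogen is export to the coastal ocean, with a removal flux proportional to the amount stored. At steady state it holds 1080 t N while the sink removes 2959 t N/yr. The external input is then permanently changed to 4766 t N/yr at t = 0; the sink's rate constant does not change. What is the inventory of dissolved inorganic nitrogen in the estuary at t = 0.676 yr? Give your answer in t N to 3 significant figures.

τ = M₀/F₀ = 1080/2959 = 0.3650 yr; rate constant k = 1/τ.
New steady state M_∞ = F₁/k = F₁·τ = 4766 × 0.3650 = 1739.5 t N.
M(t) = M_∞ + (M₀ − M_∞)·e^(−t/τ); t/τ = 0.676/0.3650 = 1.852, so e^(−t/τ) = 0.1569.
M(t) = 1739.5 − 659.5 × 0.1569 = 1636.0 t N.

1640 t N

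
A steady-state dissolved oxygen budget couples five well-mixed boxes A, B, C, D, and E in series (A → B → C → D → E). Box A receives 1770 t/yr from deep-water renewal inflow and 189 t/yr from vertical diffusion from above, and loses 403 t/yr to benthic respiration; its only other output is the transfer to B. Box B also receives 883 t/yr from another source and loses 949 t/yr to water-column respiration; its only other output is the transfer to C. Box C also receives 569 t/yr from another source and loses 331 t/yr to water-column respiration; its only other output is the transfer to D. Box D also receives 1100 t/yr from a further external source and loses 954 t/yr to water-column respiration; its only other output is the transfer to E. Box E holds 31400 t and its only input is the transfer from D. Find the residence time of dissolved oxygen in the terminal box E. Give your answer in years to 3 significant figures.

Box A: F(A→B) = (1770 + 189) − 403 = 1556.0 t/yr.
Box B: F(B→C) = (1556.0 + 883) − 949 = 1490.0 t/yr.
Box C: F(C→D) = (1490.0 + 569) − 331 = 1728.0 t/yr.
Box D: F(D→E) = (1728.0 + 1100) − 954 = 1874.0 t/yr.
Box E throughput = its input = 1874.0 t/yr; τ = 31400 / 1874.0 = 16.76 yr.

16.8 yr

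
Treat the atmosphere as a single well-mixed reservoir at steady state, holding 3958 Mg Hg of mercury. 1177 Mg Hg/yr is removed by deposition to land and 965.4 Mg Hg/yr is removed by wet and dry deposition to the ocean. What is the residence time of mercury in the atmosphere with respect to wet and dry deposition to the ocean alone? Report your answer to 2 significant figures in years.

4.1 yr

Residence time with respect to a single sink: τ = M / F_sink.
τ = 3958 / 965.4 = 4.100 yr.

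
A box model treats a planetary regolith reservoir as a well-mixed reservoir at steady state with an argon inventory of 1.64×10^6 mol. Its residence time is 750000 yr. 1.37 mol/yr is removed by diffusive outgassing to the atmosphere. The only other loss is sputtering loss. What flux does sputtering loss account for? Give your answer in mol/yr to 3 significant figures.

0.817 mol/yr

Total removal F = M/τ = 1.64×10^6 / 750000 = 2.187 mol/yr.
Sputtering loss = F − (1.37) = 2.187 − 1.370 = 0.8167 mol/yr.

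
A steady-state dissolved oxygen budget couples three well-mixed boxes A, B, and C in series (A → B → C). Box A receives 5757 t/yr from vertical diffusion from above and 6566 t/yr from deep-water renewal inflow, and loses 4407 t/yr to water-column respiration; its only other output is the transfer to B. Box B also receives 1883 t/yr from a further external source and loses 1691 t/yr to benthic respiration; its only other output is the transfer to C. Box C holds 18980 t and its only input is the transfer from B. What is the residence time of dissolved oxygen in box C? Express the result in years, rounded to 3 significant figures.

2.34 yr

Box A: F(A→B) = (5757 + 6566) − 4407 = 7916.0 t/yr.
Box B: F(B→C) = (7916.0 + 1883) − 1691 = 8108.0 t/yr.
Box C throughput = its input = 8108.0 t/yr; τ = 18980 / 8108.0 = 2.341 yr.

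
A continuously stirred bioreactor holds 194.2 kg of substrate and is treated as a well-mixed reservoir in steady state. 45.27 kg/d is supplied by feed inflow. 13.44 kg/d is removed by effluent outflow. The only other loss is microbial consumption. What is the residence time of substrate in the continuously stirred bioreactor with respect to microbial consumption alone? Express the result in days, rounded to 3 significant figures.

At steady state ΣF_in = ΣF_out.
ΣF_in = 45.270 kg/d.
Microbial consumption flux = ΣF_in − (13.44) = 45.270 − 13.44 = 31.83 kg/d.
τ = M / F = 194.2 / 31.83 = 6.101 d.

6.10 d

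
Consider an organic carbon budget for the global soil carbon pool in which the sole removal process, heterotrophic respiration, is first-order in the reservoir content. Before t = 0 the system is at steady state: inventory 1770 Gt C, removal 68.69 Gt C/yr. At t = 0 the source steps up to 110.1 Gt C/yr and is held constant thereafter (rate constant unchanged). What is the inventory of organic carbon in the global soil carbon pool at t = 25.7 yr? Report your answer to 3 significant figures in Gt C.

2440 Gt C

Residence time τ = M₀/F₀ = 25.77 yr. The eventual steady state is M_∞ = M₀·(F₁/F₀) = 1770 × 110.1/68.69 = 2837.1 Gt C.
The anomaly ΔM(t) = M(t) − M_∞ decays as ΔM₀·e^(−t/τ) with ΔM₀ = 1770 − 2837.1 = −1067 Gt C.
At t = 25.7 yr, e^(−t/τ) = e^(−0.9974) = 0.3689, so ΔM = −393.6 Gt C and M = 2837.1 − 393.6 = 2443.5 Gt C.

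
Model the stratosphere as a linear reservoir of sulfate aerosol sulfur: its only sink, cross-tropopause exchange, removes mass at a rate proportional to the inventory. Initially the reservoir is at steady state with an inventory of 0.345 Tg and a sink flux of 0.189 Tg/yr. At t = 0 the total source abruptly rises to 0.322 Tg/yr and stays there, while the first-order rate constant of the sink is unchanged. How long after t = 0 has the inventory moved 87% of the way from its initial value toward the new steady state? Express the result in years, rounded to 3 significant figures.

3.72 yr

τ = M₀/F₀ = 0.345/0.189 = 1.825 yr.
The remaining gap fraction is e^(−t/τ); 87% covered ⇒ e^(−t/τ) = 0.130.
t = −τ ln(0.130) = 1.825 × 2.040 = 3.724 yr.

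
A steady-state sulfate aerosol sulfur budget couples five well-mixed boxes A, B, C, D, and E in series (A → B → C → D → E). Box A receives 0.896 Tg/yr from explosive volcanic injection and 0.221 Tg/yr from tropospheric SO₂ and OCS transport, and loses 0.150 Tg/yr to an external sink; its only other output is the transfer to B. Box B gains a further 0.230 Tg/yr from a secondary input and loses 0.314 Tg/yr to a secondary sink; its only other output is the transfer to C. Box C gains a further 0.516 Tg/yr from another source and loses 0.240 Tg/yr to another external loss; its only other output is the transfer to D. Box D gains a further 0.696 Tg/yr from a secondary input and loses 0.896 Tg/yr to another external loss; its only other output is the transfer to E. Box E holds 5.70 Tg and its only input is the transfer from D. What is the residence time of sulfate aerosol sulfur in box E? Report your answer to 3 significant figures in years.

5.94 yr

Box A: F(A→B) = (0.896 + 0.221) − 0.150 = 0.96700 Tg/yr.
Box B: F(B→C) = (0.96700 + 0.230) − 0.314 = 0.88300 Tg/yr.
Box C: F(C→D) = (0.88300 + 0.516) − 0.240 = 1.1590 Tg/yr.
Box D: F(D→E) = (1.1590 + 0.696) − 0.896 = 0.95900 Tg/yr.
Box E throughput = its input = 0.95900 Tg/yr; τ = 5.70 / 0.95900 = 5.944 yr.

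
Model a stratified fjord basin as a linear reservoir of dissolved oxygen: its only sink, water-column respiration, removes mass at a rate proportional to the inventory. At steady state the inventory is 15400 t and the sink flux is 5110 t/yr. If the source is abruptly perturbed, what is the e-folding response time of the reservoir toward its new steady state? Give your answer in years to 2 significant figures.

For a linear reservoir the response time equals the residence time τ = M/F.
τ = 15400 / 5110 = 3.014 yr.

3.0 yr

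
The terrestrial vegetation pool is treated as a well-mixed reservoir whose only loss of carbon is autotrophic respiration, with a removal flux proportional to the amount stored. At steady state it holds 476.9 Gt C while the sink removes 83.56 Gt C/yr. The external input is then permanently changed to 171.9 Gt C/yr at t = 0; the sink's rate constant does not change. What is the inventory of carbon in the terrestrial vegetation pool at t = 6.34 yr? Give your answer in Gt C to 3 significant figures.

The sink rate constant is k = F₀/M₀ = 83.56/476.9 = 0.1752 yr⁻¹.
Solving dM/dt = F₁ − kM with M(0) = M₀ gives M(t) = F₁/k + (M₀ − F₁/k)·e^(−kt).
F₁/k = 171.9/0.1752 = 981.08 Gt C; kt = 0.1752 × 6.34 = 1.111, e^(−kt) = 0.3293.
M(6.34) = 981.08 + (476.9 − 981.08) × 0.3293 = 981.08 − 166.0 = 815.07 Gt C.

815 Gt C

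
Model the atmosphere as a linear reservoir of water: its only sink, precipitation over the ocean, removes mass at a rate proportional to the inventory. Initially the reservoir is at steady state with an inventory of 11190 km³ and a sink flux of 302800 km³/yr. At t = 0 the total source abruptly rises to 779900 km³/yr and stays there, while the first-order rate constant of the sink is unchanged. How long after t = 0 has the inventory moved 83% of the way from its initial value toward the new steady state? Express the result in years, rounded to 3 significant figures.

0.0655 yr

τ = M₀/F₀ = 11190/302800 = 0.03696 yr.
The remaining gap fraction is e^(−t/τ); 83% covered ⇒ e^(−t/τ) = 0.170.
t = −τ ln(0.170) = 0.03696 × 1.772 = 0.06548 yr.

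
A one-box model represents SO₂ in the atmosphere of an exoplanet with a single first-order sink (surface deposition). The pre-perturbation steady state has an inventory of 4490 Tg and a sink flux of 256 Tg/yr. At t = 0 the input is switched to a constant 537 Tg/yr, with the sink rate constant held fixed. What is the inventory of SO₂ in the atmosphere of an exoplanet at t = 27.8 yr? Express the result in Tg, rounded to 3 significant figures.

8410 Tg

Residence time τ = M₀/F₀ = 17.54 yr. The eventual steady state is M_∞ = M₀·(F₁/F₀) = 4490 × 537/256 = 9418.5 Tg.
The anomaly ΔM(t) = M(t) − M_∞ decays as ΔM₀·e^(−t/τ) with ΔM₀ = 4490 − 9418.5 = −4928 Tg.
At t = 27.8 yr, e^(−t/τ) = e^(−1.585) = 0.2049, so ΔM = −1010 Tg and M = 9418.5 − 1010 = 8408.4 Tg.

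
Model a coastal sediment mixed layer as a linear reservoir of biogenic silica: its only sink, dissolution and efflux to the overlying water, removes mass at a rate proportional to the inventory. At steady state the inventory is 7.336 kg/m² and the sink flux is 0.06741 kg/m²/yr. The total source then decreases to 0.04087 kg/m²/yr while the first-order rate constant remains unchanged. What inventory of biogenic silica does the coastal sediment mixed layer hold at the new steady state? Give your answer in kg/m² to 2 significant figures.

4.4 kg/m²

Rate constant k = F/M = 0.06741 / 7.336 = 0.009189 yr⁻¹.
At the new steady state, source = k·M_new ⇒ M_new = 0.04087 / 0.009189 = 4.448 kg/m².
(Equivalently M_new = M × F_new/F_old = 7.336 × 0.04087/0.06741.)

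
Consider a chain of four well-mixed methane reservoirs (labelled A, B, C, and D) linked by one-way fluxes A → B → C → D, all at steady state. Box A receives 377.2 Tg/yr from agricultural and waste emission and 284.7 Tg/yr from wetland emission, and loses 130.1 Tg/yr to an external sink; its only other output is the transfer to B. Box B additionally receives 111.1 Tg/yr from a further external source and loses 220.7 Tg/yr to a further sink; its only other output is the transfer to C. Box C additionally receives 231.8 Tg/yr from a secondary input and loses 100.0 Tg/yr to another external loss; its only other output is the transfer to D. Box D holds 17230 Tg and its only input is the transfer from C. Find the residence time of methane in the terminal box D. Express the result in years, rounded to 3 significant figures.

Box A: F(A→B) = (377.2 + 284.7) − 130.1 = 531.80 Tg/yr.
Box B: F(B→C) = (531.80 + 111.1) − 220.7 = 422.20 Tg/yr.
Box C: F(C→D) = (422.20 + 231.8) − 100.0 = 554.00 Tg/yr.
Box D throughput = its input = 554.00 Tg/yr; τ = 17230 / 554.00 = 31.10 yr.

31.1 yr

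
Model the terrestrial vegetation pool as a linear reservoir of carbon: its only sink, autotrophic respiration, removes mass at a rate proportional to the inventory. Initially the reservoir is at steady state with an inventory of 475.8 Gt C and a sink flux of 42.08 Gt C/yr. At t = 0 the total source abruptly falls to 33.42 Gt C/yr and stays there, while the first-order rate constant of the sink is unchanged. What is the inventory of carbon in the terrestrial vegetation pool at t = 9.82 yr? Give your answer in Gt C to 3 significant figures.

The sink rate constant is k = F₀/M₀ = 42.08/475.8 = 0.08844 yr⁻¹.
Solving dM/dt = F₁ − kM with M(0) = M₀ gives M(t) = F₁/k + (M₀ − F₁/k)·e^(−kt).
F₁/k = 33.42/0.08844 = 377.88 Gt C; kt = 0.08844 × 9.82 = 0.8685, e^(−kt) = 0.4196.
M(9.82) = 377.88 + (475.8 − 377.88) × 0.4196 = 377.88 + 41.09 = 418.97 Gt C.

419 Gt C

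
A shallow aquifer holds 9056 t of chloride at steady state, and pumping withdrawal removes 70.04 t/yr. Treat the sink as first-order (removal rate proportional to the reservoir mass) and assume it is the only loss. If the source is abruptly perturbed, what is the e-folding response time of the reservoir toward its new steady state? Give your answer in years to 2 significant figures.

130 yr

For a linear reservoir the response time equals the residence time τ = M/F.
τ = 9056 / 70.04 = 129.3 yr.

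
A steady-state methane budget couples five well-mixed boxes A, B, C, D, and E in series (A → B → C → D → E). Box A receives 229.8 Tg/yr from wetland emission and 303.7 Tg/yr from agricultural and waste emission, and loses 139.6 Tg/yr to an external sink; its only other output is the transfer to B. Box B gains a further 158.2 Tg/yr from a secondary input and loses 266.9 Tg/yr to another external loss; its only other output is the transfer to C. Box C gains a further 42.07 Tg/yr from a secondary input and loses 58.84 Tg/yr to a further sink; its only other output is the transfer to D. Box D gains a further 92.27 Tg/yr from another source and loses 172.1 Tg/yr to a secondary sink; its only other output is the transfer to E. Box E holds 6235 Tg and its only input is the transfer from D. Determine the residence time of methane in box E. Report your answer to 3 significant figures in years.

Box A: F(A→B) = (229.8 + 303.7) − 139.6 = 393.90 Tg/yr.
Box B: F(B→C) = (393.90 + 158.2) − 266.9 = 285.20 Tg/yr.
Box C: F(C→D) = (285.20 + 42.07) − 58.84 = 268.43 Tg/yr.
Box D: F(D→E) = (268.43 + 92.27) − 172.1 = 188.60 Tg/yr.
Box E throughput = its input = 188.60 Tg/yr; τ = 6235 / 188.60 = 33.06 yr.

33.1 yr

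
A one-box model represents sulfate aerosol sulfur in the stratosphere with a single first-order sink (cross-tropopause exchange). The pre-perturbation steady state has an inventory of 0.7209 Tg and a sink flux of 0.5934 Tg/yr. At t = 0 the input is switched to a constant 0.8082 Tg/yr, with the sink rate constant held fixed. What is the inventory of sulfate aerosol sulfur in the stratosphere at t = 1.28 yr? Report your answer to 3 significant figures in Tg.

0.891 Tg

τ = M₀/F₀ = 0.7209/0.5934 = 1.215 yr; rate constant k = 1/τ.
New steady state M_∞ = F₁/k = F₁·τ = 0.8082 × 1.215 = 0.98185 Tg.
M(t) = M_∞ + (M₀ − M_∞)·e^(−t/τ); t/τ = 1.28/1.215 = 1.054, so e^(−t/τ) = 0.3487.
M(t) = 0.98185 − 0.2610 × 0.3487 = 0.89087 Tg.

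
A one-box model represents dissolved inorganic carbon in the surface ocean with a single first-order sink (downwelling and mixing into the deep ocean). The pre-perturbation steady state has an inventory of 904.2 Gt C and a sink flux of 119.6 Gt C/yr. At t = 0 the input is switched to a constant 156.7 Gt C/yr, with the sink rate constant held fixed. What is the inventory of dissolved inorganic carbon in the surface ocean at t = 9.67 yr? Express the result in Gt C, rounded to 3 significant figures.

The sink rate constant is k = F₀/M₀ = 119.6/904.2 = 0.1323 yr⁻¹.
Solving dM/dt = F₁ − kM with M(0) = M₀ gives M(t) = F₁/k + (M₀ − F₁/k)·e^(−kt).
F₁/k = 156.7/0.1323 = 1184.7 Gt C; kt = 0.1323 × 9.67 = 1.279, e^(−kt) = 0.2783.
M(9.67) = 1184.7 + (904.2 − 1184.7) × 0.2783 = 1184.7 − 78.06 = 1106.6 Gt C.

1110 Gt C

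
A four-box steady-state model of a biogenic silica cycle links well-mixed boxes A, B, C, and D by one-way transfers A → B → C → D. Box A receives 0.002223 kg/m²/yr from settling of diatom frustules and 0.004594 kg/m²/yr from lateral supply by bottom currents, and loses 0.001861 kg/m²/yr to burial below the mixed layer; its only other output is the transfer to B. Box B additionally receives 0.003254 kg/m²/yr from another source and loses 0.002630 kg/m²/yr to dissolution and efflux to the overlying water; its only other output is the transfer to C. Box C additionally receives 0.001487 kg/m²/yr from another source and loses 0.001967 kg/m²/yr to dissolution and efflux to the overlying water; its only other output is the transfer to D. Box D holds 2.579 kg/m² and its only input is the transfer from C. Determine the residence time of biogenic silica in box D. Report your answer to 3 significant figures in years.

Box A: F(A→B) = (0.002223 + 0.004594) − 0.001861 = 0.0049560 kg/m²/yr.
Box B: F(B→C) = (0.0049560 + 0.003254) − 0.002630 = 0.0055800 kg/m²/yr.
Box C: F(C→D) = (0.0055800 + 0.001487) − 0.001967 = 0.0051000 kg/m²/yr.
Box D throughput = its input = 0.0051000 kg/m²/yr; τ = 2.579 / 0.0051000 = 505.7 yr.

506 yr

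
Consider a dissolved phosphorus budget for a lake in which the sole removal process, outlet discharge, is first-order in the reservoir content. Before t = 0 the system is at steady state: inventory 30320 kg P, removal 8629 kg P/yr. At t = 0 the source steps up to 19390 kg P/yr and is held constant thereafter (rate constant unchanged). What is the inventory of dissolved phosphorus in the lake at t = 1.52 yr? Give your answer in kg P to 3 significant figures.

43600 kg P

τ = M₀/F₀ = 30320/8629 = 3.514 yr; rate constant k = 1/τ.
New steady state M_∞ = F₁/k = F₁·τ = 19390 × 3.514 = 68131 kg P.
M(t) = M_∞ + (M₀ − M_∞)·e^(−t/τ); t/τ = 1.52/3.514 = 0.4326, so e^(−t/τ) = 0.6488.
M(t) = 68131 − 37810 × 0.6488 = 43598 kg P.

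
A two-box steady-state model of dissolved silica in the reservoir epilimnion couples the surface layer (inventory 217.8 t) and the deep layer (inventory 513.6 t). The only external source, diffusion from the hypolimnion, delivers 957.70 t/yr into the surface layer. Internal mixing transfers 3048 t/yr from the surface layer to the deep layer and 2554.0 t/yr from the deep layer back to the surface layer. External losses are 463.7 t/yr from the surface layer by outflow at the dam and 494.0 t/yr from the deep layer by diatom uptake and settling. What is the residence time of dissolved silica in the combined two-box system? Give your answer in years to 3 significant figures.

Residence time in the combined system uses the total inventory and the total *external* removal — internal exchanges between the two boxes cancel.
M_total = 217.8 + 513.6 = 731.40 t.
ΣF_external_out = 463.7 + 494.0 = 957.70 t/yr.
τ = M_total / ΣF_ext = 731.40 / 957.70 = 0.7637 yr.

0.764 yr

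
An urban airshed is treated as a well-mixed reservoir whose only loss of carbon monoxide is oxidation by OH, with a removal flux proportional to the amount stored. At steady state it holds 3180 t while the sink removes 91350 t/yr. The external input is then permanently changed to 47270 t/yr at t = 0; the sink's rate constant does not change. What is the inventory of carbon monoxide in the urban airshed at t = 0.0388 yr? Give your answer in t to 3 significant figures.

Residence time τ = M₀/F₀ = 0.03481 yr. The eventual steady state is M_∞ = M₀·(F₁/F₀) = 3180 × 47270/91350 = 1645.5 t.
The anomaly ΔM(t) = M(t) − M_∞ decays as ΔM₀·e^(−t/τ) with ΔM₀ = 3180 − 1645.5 = 1534 t.
At t = 0.0388 yr, e^(−t/τ) = e^(−1.115) = 0.3281, so ΔM = 503.4 t and M = 1645.5 + 503.4 = 2148.9 t.

2150 t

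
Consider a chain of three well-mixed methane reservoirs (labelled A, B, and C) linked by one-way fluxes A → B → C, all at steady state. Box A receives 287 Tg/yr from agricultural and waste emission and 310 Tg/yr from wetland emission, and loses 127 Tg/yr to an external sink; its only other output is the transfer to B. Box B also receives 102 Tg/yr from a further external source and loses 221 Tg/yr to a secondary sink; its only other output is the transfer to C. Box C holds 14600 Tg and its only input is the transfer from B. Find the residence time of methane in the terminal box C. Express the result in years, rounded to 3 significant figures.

Box A: F(A→B) = (287 + 310) − 127 = 470.00 Tg/yr.
Box B: F(B→C) = (470.00 + 102) − 221 = 351.00 Tg/yr.
Box C throughput = its input = 351.00 Tg/yr; τ = 14600 / 351.00 = 41.60 yr.

41.6 yr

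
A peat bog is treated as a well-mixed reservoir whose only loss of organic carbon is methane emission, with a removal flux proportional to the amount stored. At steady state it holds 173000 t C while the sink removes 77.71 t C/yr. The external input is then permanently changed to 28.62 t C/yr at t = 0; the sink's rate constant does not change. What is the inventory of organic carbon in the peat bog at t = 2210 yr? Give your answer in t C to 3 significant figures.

Residence time τ = M₀/F₀ = 2226 yr. The eventual steady state is M_∞ = M₀·(F₁/F₀) = 173000 × 28.62/77.71 = 63715 t C.
The anomaly ΔM(t) = M(t) − M_∞ decays as ΔM₀·e^(−t/τ) with ΔM₀ = 173000 − 63715 = 109300 t C.
At t = 2210 yr, e^(−t/τ) = e^(−0.9927) = 0.3706, so ΔM = 40500 t C and M = 63715 + 40500 = 104210 t C.

104000 t C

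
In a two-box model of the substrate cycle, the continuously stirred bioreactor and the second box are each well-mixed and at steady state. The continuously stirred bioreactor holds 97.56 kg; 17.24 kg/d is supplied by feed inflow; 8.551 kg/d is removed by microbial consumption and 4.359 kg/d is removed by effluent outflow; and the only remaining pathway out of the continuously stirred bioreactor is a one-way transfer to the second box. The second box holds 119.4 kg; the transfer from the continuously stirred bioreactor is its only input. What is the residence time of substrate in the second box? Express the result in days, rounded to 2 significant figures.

28 d

Balance the continuously stirred bioreactor: ΣF_in = 17.240 kg/d.
Transfer to the second box = ΣF_in − (8.551 + 4.359) = 4.3300 kg/d.
At steady state the output of the second box equals its input, 4.3300 kg/d.
τ = M / F = 119.4 / 4.3300 = 27.58 d.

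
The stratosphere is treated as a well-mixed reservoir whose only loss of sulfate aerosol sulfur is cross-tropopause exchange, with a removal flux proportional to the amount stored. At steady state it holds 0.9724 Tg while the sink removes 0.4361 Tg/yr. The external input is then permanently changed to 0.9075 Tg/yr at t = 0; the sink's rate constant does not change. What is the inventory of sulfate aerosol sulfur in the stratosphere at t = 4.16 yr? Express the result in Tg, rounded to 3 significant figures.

1.86 Tg

τ = M₀/F₀ = 0.9724/0.4361 = 2.230 yr; rate constant k = 1/τ.
New steady state M_∞ = F₁/k = F₁·τ = 0.9075 × 2.230 = 2.0235 Tg.
M(t) = M_∞ + (M₀ − M_∞)·e^(−t/τ); t/τ = 4.16/2.230 = 1.866, so e^(−t/τ) = 0.1548.
M(t) = 2.0235 − 1.051 × 0.1548 = 1.8608 Tg.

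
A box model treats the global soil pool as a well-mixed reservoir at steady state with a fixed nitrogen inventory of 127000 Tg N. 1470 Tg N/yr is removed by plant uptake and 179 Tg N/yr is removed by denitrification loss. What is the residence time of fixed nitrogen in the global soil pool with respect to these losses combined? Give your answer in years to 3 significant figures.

Total removal = 1470 + 179.0 = 1649.0 Tg N/yr.
τ = M / ΣF_out = 127000 / 1649.0 = 77.02 yr.

77.0 yr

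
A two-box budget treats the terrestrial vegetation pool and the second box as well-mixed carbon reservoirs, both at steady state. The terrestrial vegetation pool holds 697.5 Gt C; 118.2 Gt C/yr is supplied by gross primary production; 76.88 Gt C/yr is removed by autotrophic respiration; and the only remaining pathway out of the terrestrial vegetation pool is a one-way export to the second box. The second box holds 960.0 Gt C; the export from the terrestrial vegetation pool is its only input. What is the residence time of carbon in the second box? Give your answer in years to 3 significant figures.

23.2 yr

Balance the terrestrial vegetation pool: ΣF_in = 118.20 Gt C/yr.
Export to the second box = ΣF_in − (76.88) = 41.320 Gt C/yr.
At steady state the output of the second box equals its input, 41.320 Gt C/yr.
τ = M / F = 960.0 / 41.320 = 23.23 yr.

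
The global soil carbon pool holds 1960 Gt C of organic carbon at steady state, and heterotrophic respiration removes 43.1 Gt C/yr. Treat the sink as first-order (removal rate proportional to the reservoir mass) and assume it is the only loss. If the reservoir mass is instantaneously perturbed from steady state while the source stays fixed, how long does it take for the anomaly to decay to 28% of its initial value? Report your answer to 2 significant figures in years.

58 yr

For a linear reservoir the anomaly decays as exp(−t/τ) with τ = M/F = 1960/43.1 = 45.48 yr.
exp(−t/τ) = 0.28 ⇒ t = −τ ln(0.28) = 45.48 × 1.273 = 57.89 yr.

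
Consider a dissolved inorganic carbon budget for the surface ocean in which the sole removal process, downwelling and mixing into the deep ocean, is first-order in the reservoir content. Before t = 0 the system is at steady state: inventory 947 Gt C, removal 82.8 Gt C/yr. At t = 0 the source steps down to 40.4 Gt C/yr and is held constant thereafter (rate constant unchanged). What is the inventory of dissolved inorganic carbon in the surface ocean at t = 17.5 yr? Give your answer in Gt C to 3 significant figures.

τ = M₀/F₀ = 947/82.8 = 11.44 yr; rate constant k = 1/τ.
New steady state M_∞ = F₁/k = F₁·τ = 40.4 × 11.44 = 462.06 Gt C.
M(t) = M_∞ + (M₀ − M_∞)·e^(−t/τ); t/τ = 17.5/11.44 = 1.530, so e^(−t/τ) = 0.2165.
M(t) = 462.06 + 484.9 × 0.2165 = 567.06 Gt C.

567 Gt C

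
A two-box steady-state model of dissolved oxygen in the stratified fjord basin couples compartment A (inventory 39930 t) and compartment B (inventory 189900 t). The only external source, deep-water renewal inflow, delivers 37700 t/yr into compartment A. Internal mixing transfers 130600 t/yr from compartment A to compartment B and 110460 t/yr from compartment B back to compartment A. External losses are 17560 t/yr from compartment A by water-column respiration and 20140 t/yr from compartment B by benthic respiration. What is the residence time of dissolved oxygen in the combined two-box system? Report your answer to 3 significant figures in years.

6.10 yr

Residence time in the combined system uses the total inventory and the total *external* removal — internal exchanges between the two boxes cancel.
M_total = 39930 + 189900 = 229830 t.
ΣF_external_out = 17560 + 20140 = 37700 t/yr.
τ = M_total / ΣF_ext = 229830 / 37700 = 6.096 yr.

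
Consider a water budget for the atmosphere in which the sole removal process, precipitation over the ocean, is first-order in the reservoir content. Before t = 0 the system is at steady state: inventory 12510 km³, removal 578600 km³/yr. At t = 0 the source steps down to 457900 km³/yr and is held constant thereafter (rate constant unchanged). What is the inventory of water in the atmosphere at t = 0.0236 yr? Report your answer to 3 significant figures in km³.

Residence time τ = M₀/F₀ = 0.02162 yr. The eventual steady state is M_∞ = M₀·(F₁/F₀) = 12510 × 457900/578600 = 9900.3 km³.
The anomaly ΔM(t) = M(t) − M_∞ decays as ΔM₀·e^(−t/τ) with ΔM₀ = 12510 − 9900.3 = 2610 km³.
At t = 0.0236 yr, e^(−t/τ) = e^(−1.092) = 0.3357, so ΔM = 876.1 km³ and M = 9900.3 + 876.1 = 10776 km³.

10800 km³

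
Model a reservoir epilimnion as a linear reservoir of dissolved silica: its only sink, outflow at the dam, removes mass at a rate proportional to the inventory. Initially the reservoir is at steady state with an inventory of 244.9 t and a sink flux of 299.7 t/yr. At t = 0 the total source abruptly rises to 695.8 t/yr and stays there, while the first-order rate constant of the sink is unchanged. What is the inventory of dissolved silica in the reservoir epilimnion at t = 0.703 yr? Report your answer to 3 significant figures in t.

432 t

Residence time τ = M₀/F₀ = 0.8172 yr. The eventual steady state is M_∞ = M₀·(F₁/F₀) = 244.9 × 695.8/299.7 = 568.57 t.
The anomaly ΔM(t) = M(t) − M_∞ decays as ΔM₀·e^(−t/τ) with ΔM₀ = 244.9 − 568.57 = −323.7 t.
At t = 0.703 yr, e^(−t/τ) = e^(−0.8603) = 0.4230, so ΔM = −136.9 t and M = 568.57 − 136.9 = 431.65 t.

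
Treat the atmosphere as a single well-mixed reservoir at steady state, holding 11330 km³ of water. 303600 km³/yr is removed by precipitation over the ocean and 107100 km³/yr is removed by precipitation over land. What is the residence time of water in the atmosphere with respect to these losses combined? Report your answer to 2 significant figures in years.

0.028 yr

Total removal = 303600 + 107100 = 410700 km³/yr.
τ = M / ΣF_out = 11330 / 410700 = 0.02759 yr.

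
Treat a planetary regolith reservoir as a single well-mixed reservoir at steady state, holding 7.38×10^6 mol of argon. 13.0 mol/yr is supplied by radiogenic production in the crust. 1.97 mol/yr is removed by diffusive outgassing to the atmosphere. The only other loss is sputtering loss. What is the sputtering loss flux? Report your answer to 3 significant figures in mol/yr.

11.0 mol/yr

At steady state ΣF_in = ΣF_out.
ΣF_in = 13.000 mol/yr.
Sputtering loss flux = ΣF_in − (1.97) = 13.000 − 1.970 = 11.03 mol/yr.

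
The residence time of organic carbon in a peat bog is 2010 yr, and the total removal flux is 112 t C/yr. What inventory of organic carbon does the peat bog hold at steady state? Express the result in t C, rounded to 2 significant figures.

τ = M/F ⇒ M = τ × F = 2010 × 112 = 225100 t C.

230000 t C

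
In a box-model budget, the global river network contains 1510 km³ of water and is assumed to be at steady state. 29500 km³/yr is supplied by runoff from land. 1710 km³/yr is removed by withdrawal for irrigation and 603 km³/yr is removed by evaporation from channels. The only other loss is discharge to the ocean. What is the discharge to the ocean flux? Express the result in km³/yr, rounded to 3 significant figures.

At steady state ΣF_in = ΣF_out.
ΣF_in = 29500 km³/yr.
Discharge to the ocean flux = ΣF_in − (1710 + 603) = 29500 − 2313 = 27190 km³/yr.

27200 km³/yr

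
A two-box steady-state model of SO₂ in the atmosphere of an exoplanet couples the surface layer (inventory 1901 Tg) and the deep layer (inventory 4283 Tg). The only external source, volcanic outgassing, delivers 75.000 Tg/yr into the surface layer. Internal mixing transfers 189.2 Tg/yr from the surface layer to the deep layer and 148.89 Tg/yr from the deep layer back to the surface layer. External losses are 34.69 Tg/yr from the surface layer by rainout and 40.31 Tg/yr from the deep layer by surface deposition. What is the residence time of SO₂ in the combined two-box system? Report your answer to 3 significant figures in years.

82.5 yr

Treat the two boxes together as one reservoir: the mixing fluxes between them are internal recycling, so τ = ΣM / Σ(external losses).
M_total = 1901 + 4283 = 6184.0 Tg.
ΣF_external_out = 34.69 + 40.31 = 75.000 Tg/yr.
τ = M_total / ΣF_ext = 6184.0 / 75.000 = 82.45 yr.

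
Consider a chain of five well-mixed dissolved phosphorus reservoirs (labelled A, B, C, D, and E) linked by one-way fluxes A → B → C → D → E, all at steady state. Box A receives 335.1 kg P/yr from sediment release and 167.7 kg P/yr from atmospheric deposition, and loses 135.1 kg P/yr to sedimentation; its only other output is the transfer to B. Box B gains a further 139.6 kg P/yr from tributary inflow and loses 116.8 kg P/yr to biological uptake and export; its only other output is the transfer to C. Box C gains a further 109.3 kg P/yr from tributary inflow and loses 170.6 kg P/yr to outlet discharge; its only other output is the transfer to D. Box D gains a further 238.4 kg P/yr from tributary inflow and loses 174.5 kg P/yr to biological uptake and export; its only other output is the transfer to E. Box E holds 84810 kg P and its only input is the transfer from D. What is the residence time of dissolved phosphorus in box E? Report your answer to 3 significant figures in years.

216 yr

Box A: F(A→B) = (335.1 + 167.7) − 135.1 = 367.70 kg P/yr.
Box B: F(B→C) = (367.70 + 139.6) − 116.8 = 390.50 kg P/yr.
Box C: F(C→D) = (390.50 + 109.3) − 170.6 = 329.20 kg P/yr.
Box D: F(D→E) = (329.20 + 238.4) − 174.5 = 393.10 kg P/yr.
Box E throughput = its input = 393.10 kg P/yr; τ = 84810 / 393.10 = 215.7 yr.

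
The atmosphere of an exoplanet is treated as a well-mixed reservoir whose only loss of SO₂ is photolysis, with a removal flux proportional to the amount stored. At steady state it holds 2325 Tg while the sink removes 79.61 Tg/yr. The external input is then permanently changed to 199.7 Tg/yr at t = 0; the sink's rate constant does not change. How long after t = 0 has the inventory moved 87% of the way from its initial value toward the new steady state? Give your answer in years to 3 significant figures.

τ = M₀/F₀ = 2325/79.61 = 29.20 yr.
The remaining gap fraction is e^(−t/τ); 87% covered ⇒ e^(−t/τ) = 0.130.
t = −τ ln(0.130) = 29.20 × 2.040 = 59.58 yr.

59.6 yr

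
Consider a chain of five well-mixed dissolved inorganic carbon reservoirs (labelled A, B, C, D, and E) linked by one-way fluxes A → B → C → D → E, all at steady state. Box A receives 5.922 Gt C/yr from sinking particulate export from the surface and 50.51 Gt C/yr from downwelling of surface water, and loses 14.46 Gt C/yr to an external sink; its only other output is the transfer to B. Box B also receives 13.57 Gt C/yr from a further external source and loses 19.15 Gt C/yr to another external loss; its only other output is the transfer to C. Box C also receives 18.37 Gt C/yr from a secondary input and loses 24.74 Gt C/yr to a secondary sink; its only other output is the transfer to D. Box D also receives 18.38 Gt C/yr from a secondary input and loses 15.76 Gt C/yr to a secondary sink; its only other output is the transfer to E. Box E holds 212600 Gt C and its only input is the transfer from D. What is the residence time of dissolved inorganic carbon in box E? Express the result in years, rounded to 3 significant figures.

6510 yr

Box A: F(A→B) = (5.922 + 50.51) − 14.46 = 41.972 Gt C/yr.
Box B: F(B→C) = (41.972 + 13.57) − 19.15 = 36.392 Gt C/yr.
Box C: F(C→D) = (36.392 + 18.37) − 24.74 = 30.022 Gt C/yr.
Box D: F(D→E) = (30.022 + 18.38) − 15.76 = 32.642 Gt C/yr.
Box E throughput = its input = 32.642 Gt C/yr; τ = 212600 / 32.642 = 6513 yr.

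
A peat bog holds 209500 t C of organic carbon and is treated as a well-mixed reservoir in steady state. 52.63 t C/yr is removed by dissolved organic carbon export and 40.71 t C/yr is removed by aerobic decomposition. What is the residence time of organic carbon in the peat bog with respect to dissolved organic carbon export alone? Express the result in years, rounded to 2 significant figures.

Residence time with respect to a single sink: τ = M / F_sink.
τ = 209500 / 52.63 = 3981 yr.

4000 yr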